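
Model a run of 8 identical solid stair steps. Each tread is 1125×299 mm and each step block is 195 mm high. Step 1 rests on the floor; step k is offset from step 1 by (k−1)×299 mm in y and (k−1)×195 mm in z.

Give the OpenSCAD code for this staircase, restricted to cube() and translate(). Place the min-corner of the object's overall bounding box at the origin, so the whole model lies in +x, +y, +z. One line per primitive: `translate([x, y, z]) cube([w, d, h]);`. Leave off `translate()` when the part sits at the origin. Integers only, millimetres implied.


cube([1125, 299, 195]);
translate([0, 299, 195]) cube([1125, 299, 195]);
translate([0, 598, 390]) cube([1125, 299, 195]);
translate([0, 897, 585]) cube([1125, 299, 195]);
translate([0, 1196, 780]) cube([1125, 299, 195]);
translate([0, 1495, 975]) cube([1125, 299, 195]);
translate([0, 1794, 1170]) cube([1125, 299, 195]);
translate([0, 2093, 1365]) cube([1125, 299, 195]);


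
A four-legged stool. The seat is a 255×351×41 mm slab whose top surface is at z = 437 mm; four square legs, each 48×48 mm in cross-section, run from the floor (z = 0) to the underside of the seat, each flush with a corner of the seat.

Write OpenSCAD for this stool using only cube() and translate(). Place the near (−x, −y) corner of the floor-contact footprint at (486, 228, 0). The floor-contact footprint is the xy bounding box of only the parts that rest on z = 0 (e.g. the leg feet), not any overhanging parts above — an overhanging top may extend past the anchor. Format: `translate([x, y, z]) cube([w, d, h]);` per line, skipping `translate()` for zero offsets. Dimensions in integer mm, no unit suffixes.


// leg_h = 437 - 41 = 396
translate([486, 228, 396]) cube([255, 351, 41]);
translate([486, 228, 0]) cube([48, 48, 396]);
translate([693, 228, 0]) cube([48, 48, 396]);
translate([486, 531, 0]) cube([48, 48, 396]);
translate([693, 531, 0]) cube([48, 48, 396]);


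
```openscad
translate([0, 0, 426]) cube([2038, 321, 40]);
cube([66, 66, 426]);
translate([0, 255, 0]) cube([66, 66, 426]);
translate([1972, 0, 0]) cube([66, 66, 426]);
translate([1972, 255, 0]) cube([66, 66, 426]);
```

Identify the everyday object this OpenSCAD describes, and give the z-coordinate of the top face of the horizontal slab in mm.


A bench. The seat-top height is 466 mm.

A long slab on four corner posts — a bench. The slab sits at z = 426 with thickness 40, so the top is 426 + 40 = 466 mm.


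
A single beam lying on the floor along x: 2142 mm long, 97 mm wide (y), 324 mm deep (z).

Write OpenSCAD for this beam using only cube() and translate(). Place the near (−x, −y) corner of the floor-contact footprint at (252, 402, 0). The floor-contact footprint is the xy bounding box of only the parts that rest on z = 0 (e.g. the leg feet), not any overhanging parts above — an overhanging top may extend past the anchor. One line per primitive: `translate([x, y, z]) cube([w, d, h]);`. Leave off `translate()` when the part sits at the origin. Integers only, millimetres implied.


translate([252, 402, 0]) cube([2142, 97, 324]);


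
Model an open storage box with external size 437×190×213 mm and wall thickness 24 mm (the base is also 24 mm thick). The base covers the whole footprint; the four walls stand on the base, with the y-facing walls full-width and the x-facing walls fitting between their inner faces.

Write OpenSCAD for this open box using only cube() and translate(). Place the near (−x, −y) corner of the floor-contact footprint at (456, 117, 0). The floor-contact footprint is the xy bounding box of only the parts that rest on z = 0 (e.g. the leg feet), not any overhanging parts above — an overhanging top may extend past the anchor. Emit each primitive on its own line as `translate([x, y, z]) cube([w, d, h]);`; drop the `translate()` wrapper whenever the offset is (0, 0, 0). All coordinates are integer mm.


translate([456, 117, 0]) cube([437, 190, 24]);
translate([456, 117, 24]) cube([437, 24, 189]);
translate([456, 283, 24]) cube([437, 24, 189]);
translate([456, 141, 24]) cube([24, 142, 189]);
translate([869, 141, 24]) cube([24, 142, 189]);


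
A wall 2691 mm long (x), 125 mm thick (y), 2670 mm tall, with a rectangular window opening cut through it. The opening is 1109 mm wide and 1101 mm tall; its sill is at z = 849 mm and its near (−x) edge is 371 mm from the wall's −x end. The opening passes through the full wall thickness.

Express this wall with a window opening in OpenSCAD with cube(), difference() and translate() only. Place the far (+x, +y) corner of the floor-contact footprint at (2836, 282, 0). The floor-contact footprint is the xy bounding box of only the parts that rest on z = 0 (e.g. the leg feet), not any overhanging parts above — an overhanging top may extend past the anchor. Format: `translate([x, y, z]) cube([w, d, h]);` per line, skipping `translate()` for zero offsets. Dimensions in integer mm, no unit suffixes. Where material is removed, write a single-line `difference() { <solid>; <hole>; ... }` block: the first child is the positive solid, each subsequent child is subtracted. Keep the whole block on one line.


difference() { translate([145, 157, 0]) cube([2691, 125, 2670]); translate([516, 157, 849]) cube([1109, 125, 1101]); }


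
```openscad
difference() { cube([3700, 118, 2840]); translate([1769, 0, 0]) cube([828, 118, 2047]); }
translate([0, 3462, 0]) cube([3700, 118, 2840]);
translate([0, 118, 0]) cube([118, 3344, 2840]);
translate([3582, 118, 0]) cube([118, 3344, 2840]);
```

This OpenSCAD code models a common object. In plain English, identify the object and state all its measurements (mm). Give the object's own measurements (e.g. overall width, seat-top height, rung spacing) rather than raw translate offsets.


A single room: four walls, each 2840 mm tall and 118 mm thick, enclosing an outside footprint 3700×3580 mm (x × y), no floor or roof. The front and back walls (−y and +y sides) run the full x-width; the side walls fit between their inner faces. A door opening 828 mm wide and 2047 mm tall is cut through the front wall from the floor up, its −x edge 1769 mm from the wall's −x end.


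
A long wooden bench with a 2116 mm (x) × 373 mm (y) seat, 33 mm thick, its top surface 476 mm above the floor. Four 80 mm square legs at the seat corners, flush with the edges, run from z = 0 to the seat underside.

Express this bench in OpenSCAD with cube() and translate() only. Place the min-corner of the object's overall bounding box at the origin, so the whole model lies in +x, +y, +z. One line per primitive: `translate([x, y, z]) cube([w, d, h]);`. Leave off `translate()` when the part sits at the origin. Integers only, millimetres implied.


translate([0, 0, 443]) cube([2116, 373, 33]);
cube([80, 80, 443]);
translate([0, 293, 0]) cube([80, 80, 443]);
translate([2036, 0, 0]) cube([80, 80, 443]);
translate([2036, 293, 0]) cube([80, 80, 443]);


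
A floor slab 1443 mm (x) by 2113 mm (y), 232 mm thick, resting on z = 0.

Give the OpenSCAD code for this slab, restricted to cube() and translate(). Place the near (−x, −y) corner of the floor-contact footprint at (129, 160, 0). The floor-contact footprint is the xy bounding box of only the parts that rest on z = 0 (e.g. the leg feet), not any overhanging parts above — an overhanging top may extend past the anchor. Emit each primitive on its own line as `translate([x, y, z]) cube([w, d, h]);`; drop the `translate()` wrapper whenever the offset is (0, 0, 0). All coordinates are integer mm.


translate([129, 160, 0]) cube([1443, 2113, 232]);


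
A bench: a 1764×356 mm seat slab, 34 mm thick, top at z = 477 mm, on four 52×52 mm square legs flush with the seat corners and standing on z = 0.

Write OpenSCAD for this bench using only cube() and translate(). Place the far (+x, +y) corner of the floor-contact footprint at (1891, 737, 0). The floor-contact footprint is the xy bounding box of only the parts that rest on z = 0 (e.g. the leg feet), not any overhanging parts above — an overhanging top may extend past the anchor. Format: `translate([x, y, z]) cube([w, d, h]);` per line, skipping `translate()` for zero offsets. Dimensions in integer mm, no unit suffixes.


translate([127, 381, 443]) cube([1764, 356, 34]);
translate([127, 381, 0]) cube([52, 52, 443]);
translate([127, 685, 0]) cube([52, 52, 443]);
translate([1839, 381, 0]) cube([52, 52, 443]);
translate([1839, 685, 0]) cube([52, 52, 443]);


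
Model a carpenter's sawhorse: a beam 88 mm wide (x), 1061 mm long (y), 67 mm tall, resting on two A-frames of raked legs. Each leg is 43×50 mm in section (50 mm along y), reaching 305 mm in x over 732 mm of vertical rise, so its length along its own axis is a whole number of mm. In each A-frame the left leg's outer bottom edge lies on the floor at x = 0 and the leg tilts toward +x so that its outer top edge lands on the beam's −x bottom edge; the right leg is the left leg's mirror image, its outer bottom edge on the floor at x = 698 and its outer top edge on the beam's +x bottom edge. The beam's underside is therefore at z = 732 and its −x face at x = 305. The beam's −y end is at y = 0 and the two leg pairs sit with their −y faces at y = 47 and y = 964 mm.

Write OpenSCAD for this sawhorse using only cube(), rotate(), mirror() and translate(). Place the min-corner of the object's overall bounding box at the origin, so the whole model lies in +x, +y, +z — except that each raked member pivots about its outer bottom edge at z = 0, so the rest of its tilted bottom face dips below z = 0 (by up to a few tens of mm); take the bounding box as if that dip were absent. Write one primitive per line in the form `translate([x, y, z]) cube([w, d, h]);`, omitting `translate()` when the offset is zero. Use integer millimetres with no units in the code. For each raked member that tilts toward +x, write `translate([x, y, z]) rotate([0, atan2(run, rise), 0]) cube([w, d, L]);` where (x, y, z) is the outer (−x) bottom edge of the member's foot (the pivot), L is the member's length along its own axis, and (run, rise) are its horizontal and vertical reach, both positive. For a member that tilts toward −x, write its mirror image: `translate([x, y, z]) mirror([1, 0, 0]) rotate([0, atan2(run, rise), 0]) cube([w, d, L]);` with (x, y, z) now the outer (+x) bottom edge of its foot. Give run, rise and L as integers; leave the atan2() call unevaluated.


translate([305, 0, 732]) cube([88, 1061, 67]);
translate([0, 47, 0]) rotate([0, atan2(305, 732), 0]) cube([43, 50, 793]);
translate([698, 47, 0]) mirror([1, 0, 0]) rotate([0, atan2(305, 732), 0]) cube([43, 50, 793]);
translate([0, 964, 0]) rotate([0, atan2(305, 732), 0]) cube([43, 50, 793]);
translate([698, 964, 0]) mirror([1, 0, 0]) rotate([0, atan2(305, 732), 0]) cube([43, 50, 793]);


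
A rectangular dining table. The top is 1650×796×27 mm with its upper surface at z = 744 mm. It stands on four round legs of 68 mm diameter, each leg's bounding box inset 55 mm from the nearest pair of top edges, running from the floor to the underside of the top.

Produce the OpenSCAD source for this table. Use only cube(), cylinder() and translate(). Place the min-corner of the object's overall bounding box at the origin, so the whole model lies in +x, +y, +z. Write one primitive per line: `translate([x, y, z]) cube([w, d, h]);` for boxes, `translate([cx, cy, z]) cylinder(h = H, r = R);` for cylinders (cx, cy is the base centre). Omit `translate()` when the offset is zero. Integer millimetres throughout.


translate([0, 0, 717]) cube([1650, 796, 27]);
translate([89, 89, 0]) cylinder(h = 717, r = 34);
translate([1561, 89, 0]) cylinder(h = 717, r = 34);
translate([89, 707, 0]) cylinder(h = 717, r = 34);
translate([1561, 707, 0]) cylinder(h = 717, r = 34);


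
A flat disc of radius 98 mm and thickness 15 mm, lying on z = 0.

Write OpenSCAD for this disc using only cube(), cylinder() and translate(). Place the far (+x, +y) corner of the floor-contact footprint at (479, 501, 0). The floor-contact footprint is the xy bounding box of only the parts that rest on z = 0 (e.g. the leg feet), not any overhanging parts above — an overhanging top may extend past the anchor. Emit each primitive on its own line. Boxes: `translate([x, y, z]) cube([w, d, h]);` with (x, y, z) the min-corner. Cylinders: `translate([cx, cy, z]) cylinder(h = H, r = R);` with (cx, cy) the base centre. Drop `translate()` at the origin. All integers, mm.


translate([381, 403, 0]) cylinder(h = 15, r = 98);


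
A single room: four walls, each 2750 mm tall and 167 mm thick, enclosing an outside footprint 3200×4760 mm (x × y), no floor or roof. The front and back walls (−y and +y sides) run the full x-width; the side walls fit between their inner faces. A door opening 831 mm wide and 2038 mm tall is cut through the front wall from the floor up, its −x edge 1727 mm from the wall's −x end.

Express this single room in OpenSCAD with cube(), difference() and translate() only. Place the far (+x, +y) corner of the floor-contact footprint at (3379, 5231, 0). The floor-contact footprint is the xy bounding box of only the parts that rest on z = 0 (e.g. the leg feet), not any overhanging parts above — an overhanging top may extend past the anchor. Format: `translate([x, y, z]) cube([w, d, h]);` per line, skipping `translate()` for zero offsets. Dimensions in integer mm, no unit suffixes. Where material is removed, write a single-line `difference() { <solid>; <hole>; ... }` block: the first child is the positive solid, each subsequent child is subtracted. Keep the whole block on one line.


difference() { translate([179, 471, 0]) cube([3200, 167, 2750]); translate([1906, 471, 0]) cube([831, 167, 2038]); }
translate([179, 5064, 0]) cube([3200, 167, 2750]);
translate([179, 638, 0]) cube([167, 4426, 2750]);
translate([3212, 638, 0]) cube([167, 4426, 2750]);


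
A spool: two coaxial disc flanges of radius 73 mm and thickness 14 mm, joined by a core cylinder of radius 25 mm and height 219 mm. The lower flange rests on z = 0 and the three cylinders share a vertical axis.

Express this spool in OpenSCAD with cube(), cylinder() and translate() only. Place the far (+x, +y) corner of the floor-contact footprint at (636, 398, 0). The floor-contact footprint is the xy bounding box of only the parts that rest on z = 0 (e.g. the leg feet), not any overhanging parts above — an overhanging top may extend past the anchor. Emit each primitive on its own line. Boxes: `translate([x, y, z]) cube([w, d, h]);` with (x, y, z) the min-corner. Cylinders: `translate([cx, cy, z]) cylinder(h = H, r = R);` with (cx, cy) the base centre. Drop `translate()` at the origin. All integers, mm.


translate([563, 325, 0]) cylinder(h = 14, r = 73);
translate([563, 325, 14]) cylinder(h = 219, r = 25);
translate([563, 325, 233]) cylinder(h = 14, r = 73);


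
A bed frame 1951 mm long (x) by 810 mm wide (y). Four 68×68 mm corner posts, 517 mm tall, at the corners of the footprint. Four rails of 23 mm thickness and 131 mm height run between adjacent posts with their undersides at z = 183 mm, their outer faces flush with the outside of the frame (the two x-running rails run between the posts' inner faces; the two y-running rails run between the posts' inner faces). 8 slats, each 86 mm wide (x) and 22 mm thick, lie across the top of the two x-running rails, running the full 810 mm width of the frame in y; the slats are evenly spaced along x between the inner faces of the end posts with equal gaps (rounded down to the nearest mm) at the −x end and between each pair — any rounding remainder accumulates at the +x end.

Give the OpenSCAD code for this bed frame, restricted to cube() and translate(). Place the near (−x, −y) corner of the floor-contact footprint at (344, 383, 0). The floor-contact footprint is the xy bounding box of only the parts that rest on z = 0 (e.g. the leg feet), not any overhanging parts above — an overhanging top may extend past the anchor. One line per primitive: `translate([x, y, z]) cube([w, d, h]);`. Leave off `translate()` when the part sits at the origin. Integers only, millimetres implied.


translate([344, 383, 0]) cube([68, 68, 517]);
translate([344, 1125, 0]) cube([68, 68, 517]);
translate([2227, 383, 0]) cube([68, 68, 517]);
translate([2227, 1125, 0]) cube([68, 68, 517]);
translate([412, 383, 183]) cube([1815, 23, 131]);
translate([412, 1170, 183]) cube([1815, 23, 131]);
translate([344, 451, 183]) cube([23, 674, 131]);
translate([2272, 451, 183]) cube([23, 674, 131]);
translate([537, 383, 314]) cube([86, 810, 22]);
translate([748, 383, 314]) cube([86, 810, 22]);
translate([959, 383, 314]) cube([86, 810, 22]);
translate([1170, 383, 314]) cube([86, 810, 22]);
translate([1381, 383, 314]) cube([86, 810, 22]);
translate([1592, 383, 314]) cube([86, 810, 22]);
translate([1803, 383, 314]) cube([86, 810, 22]);
translate([2014, 383, 314]) cube([86, 810, 22]);


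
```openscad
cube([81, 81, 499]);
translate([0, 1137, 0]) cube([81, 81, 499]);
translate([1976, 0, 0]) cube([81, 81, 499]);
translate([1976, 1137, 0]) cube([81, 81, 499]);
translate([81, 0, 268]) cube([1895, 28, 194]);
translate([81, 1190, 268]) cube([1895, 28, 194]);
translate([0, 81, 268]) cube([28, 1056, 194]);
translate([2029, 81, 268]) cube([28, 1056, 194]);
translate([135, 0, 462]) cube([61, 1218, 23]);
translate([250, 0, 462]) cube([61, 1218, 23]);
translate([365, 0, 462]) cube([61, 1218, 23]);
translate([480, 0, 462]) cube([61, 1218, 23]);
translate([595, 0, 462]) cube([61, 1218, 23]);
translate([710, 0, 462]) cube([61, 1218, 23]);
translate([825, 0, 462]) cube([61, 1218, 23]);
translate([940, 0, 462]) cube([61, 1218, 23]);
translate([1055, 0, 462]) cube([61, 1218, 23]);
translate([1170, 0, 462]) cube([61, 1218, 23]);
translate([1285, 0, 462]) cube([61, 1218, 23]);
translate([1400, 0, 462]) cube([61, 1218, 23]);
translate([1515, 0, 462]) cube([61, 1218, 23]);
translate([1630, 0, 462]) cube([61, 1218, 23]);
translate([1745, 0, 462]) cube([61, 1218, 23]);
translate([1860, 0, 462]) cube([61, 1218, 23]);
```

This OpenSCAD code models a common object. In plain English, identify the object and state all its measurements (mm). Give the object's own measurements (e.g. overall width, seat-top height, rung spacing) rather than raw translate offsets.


A bed frame 2057 mm long (x) by 1218 mm wide (y). Four 81×81 mm corner posts, 499 mm tall, at the corners of the footprint. Four rails of 28 mm thickness and 194 mm height run between adjacent posts with their undersides at z = 268 mm, their outer faces flush with the outside of the frame (the two x-running rails run between the posts' inner faces; the two y-running rails run between the posts' inner faces). 16 slats, each 61 mm wide (x) and 23 mm thick, lie across the top of the two x-running rails, running the full 1218 mm width of the frame in y; along x they sit between the end posts with a 54 mm gap after the −x posts and between neighbouring slats, leaving 55 mm before the +x posts.


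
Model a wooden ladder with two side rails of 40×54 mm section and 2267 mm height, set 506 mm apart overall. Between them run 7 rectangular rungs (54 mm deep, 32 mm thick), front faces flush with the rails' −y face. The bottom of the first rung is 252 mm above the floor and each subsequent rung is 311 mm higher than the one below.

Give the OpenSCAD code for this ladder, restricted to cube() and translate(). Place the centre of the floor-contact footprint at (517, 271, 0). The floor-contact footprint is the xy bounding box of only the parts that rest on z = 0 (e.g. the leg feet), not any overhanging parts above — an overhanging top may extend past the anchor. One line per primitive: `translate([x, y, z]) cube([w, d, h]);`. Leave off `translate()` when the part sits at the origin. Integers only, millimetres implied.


translate([264, 244, 0]) cube([40, 54, 2267]);
translate([730, 244, 0]) cube([40, 54, 2267]);
translate([304, 244, 252]) cube([426, 54, 32]);
translate([304, 244, 563]) cube([426, 54, 32]);
translate([304, 244, 874]) cube([426, 54, 32]);
translate([304, 244, 1185]) cube([426, 54, 32]);
translate([304, 244, 1496]) cube([426, 54, 32]);
translate([304, 244, 1807]) cube([426, 54, 32]);
translate([304, 244, 2118]) cube([426, 54, 32]);


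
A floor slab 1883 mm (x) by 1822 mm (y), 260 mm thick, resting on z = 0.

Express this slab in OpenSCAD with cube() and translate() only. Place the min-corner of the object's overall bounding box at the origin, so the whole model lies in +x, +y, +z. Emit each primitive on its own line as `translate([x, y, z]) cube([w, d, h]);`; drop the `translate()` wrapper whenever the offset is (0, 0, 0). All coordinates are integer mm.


cube([1883, 1822, 260]);


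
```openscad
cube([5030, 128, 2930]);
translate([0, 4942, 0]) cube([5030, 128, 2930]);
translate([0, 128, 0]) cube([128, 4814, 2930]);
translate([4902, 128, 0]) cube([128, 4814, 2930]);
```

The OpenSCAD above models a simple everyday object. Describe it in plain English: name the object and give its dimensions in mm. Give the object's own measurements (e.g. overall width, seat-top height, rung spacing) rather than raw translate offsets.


The wall frame of a small rectangular building: four walls, each 2930 mm tall and 128 mm thick, enclosing a footprint 5030 mm (x) by 5070 mm (y) outside-to-outside, with no floor or roof. The front and back walls (the −y and +y sides) span the full width; the two side walls fit between them.


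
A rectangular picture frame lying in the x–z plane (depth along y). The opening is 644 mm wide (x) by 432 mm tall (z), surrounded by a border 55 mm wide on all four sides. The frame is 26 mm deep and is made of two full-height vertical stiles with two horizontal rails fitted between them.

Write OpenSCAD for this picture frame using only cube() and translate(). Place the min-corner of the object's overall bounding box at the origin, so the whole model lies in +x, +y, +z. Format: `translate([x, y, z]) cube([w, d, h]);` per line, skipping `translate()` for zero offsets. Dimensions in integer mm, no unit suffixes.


cube([55, 26, 542]);
translate([699, 0, 0]) cube([55, 26, 542]);
translate([55, 0, 0]) cube([644, 26, 55]);
translate([55, 0, 487]) cube([644, 26, 55]);


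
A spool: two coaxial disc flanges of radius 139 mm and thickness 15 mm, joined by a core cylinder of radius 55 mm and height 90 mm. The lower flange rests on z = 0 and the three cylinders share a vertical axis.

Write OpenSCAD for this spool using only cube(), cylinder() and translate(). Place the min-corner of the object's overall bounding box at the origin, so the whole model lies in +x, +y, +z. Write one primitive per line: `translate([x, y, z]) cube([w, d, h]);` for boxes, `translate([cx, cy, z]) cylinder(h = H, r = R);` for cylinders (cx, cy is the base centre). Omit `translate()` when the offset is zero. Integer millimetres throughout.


translate([139, 139, 0]) cylinder(h = 15, r = 139);
translate([139, 139, 15]) cylinder(h = 90, r = 55);
translate([139, 139, 105]) cylinder(h = 15, r = 139);


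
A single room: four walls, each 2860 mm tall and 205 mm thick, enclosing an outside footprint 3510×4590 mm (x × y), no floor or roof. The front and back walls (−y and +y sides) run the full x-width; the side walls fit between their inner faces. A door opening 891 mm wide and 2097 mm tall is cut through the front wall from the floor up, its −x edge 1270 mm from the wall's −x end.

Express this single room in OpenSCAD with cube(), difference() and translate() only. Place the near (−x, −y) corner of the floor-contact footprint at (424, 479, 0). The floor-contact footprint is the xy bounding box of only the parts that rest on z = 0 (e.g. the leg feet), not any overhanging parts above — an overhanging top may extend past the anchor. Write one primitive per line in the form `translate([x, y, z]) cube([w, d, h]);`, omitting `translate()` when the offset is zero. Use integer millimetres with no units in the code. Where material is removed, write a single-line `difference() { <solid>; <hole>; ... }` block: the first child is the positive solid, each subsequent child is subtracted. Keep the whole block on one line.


difference() { translate([424, 479, 0]) cube([3510, 205, 2860]); translate([1694, 479, 0]) cube([891, 205, 2097]); }
translate([424, 4864, 0]) cube([3510, 205, 2860]);
translate([424, 684, 0]) cube([205, 4180, 2860]);
translate([3729, 684, 0]) cube([205, 4180, 2860]);


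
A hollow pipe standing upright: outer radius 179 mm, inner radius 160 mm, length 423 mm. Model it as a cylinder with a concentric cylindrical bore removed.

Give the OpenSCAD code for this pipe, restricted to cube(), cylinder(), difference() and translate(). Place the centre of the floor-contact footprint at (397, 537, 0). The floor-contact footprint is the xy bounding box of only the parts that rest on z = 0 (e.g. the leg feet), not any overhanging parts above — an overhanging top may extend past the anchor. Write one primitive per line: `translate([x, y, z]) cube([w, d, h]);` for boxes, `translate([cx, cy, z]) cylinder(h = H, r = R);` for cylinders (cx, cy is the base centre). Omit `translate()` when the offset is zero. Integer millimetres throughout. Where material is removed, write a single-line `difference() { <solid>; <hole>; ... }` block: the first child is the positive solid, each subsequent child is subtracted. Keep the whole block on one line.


difference() { translate([397, 537, 0]) cylinder(h = 423, r = 179); translate([397, 537, 0]) cylinder(h = 423, r = 160); }


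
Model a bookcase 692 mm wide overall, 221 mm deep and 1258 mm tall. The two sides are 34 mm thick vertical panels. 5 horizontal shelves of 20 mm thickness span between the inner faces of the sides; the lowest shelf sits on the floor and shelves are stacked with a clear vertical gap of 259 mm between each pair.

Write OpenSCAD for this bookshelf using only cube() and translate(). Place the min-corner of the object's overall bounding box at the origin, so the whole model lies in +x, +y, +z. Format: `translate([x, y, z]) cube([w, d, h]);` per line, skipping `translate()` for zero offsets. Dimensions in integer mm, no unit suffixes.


cube([34, 221, 1258]);
translate([658, 0, 0]) cube([34, 221, 1258]);
translate([34, 0, 0]) cube([624, 221, 20]);
translate([34, 0, 279]) cube([624, 221, 20]);
translate([34, 0, 558]) cube([624, 221, 20]);
translate([34, 0, 837]) cube([624, 221, 20]);
translate([34, 0, 1116]) cube([624, 221, 20]);


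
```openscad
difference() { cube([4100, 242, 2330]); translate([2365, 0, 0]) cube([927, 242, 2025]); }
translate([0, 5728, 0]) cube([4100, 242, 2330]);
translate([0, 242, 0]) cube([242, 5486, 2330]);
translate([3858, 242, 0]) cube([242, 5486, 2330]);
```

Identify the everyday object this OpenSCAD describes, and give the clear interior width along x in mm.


A single room. The interior width is 3616 mm.

Four walls enclosing a rectangle with a door in the front wall — a room. Outside width 4100 minus two 242 mm walls gives 3616 mm.


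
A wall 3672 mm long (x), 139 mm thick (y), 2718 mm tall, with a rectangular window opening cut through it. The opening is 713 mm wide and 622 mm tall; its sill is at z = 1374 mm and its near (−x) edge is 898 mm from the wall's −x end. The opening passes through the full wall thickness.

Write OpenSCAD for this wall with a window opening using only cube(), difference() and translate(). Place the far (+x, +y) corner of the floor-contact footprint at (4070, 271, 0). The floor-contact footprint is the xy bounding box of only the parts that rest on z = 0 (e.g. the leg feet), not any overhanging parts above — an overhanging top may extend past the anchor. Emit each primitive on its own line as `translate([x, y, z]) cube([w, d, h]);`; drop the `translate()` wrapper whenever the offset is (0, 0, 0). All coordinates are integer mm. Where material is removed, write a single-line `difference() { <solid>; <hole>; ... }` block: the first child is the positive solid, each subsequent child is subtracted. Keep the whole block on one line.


difference() { translate([398, 132, 0]) cube([3672, 139, 2718]); translate([1296, 132, 1374]) cube([713, 139, 622]); }


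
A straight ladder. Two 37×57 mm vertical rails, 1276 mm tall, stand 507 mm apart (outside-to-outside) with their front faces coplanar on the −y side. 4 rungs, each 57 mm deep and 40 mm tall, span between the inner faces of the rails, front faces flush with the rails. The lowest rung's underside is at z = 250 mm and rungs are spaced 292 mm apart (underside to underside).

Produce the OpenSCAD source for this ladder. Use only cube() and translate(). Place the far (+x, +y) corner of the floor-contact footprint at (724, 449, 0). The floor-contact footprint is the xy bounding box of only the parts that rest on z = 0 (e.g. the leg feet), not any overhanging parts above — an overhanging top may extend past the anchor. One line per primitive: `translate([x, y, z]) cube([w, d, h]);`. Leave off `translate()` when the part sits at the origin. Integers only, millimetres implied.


// rung span = 507 - 2*37 = 433
// rung[k] z = 250 + k*292
translate([217, 392, 0]) cube([37, 57, 1276]);
translate([687, 392, 0]) cube([37, 57, 1276]);
translate([254, 392, 250]) cube([433, 57, 40]);
translate([254, 392, 542]) cube([433, 57, 40]);
translate([254, 392, 834]) cube([433, 57, 40]);
translate([254, 392, 1126]) cube([433, 57, 40]);


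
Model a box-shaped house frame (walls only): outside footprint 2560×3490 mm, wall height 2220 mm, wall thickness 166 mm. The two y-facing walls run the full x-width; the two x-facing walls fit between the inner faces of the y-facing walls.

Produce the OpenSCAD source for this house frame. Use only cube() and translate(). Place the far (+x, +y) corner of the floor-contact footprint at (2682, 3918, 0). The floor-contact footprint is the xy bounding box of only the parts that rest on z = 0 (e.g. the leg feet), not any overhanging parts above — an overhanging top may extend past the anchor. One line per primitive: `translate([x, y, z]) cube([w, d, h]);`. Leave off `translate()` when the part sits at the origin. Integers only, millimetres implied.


translate([122, 428, 0]) cube([2560, 166, 2220]);
translate([122, 3752, 0]) cube([2560, 166, 2220]);
translate([122, 594, 0]) cube([166, 3158, 2220]);
translate([2516, 594, 0]) cube([166, 3158, 2220]);


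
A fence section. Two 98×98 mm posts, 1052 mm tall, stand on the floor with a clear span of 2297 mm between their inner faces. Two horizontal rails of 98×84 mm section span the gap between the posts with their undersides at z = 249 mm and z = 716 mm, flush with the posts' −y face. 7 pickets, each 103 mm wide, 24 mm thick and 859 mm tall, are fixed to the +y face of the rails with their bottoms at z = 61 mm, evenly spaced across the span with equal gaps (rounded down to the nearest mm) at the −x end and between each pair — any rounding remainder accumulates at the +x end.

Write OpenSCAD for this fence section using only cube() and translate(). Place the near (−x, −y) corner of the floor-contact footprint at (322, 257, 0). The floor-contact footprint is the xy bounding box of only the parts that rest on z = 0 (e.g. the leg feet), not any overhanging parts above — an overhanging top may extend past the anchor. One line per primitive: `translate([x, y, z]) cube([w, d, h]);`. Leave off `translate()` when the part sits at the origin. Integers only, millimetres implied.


translate([322, 257, 0]) cube([98, 98, 1052]);
translate([2717, 257, 0]) cube([98, 98, 1052]);
translate([420, 257, 249]) cube([2297, 98, 84]);
translate([420, 257, 716]) cube([2297, 98, 84]);
translate([617, 355, 61]) cube([103, 24, 859]);
translate([917, 355, 61]) cube([103, 24, 859]);
translate([1217, 355, 61]) cube([103, 24, 859]);
translate([1517, 355, 61]) cube([103, 24, 859]);
translate([1817, 355, 61]) cube([103, 24, 859]);
translate([2117, 355, 61]) cube([103, 24, 859]);
translate([2417, 355, 61]) cube([103, 24, 859]);


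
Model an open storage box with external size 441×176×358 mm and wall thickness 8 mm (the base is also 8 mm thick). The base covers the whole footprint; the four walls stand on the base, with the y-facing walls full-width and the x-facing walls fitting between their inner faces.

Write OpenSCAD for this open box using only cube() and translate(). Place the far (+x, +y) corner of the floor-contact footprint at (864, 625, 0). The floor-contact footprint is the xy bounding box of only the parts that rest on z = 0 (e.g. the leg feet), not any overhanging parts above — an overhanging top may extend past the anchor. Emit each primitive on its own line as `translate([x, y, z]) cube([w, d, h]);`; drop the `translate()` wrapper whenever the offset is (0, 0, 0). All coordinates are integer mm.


translate([423, 449, 0]) cube([441, 176, 8]);
translate([423, 449, 8]) cube([441, 8, 350]);
translate([423, 617, 8]) cube([441, 8, 350]);
translate([423, 457, 8]) cube([8, 160, 350]);
translate([856, 457, 8]) cube([8, 160, 350]);


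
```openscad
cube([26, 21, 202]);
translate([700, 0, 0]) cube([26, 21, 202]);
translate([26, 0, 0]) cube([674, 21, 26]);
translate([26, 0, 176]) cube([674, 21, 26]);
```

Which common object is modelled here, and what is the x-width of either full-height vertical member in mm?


A picture frame. The border width is 26 mm.

Four thin pieces enclosing a rectangular opening — a picture frame. The two full-height stiles are 202 mm tall; the top rail sits at z = 176 and is 26 mm tall, so the border above the opening is 202 − 176 = 26 mm, matching the stile x-width.


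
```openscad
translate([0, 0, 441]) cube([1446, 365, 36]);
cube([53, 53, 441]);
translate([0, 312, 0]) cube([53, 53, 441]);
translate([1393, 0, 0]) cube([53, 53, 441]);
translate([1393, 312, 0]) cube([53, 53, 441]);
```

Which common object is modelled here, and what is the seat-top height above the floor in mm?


A bench. The seat-top height is 477 mm.

A long slab on four corner posts — a bench. The slab sits at z = 441 with thickness 36, so the top is 441 + 36 = 477 mm.


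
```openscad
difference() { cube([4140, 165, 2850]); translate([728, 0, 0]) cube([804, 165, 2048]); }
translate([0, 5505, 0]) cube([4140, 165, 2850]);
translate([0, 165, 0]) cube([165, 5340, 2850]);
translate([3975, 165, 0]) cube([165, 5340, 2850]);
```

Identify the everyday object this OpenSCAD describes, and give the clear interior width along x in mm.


A single room. The interior width is 3810 mm.

Four walls enclosing a rectangle with a door in the front wall — a room. Outside width 4140 minus two 165 mm walls gives 3810 mm.


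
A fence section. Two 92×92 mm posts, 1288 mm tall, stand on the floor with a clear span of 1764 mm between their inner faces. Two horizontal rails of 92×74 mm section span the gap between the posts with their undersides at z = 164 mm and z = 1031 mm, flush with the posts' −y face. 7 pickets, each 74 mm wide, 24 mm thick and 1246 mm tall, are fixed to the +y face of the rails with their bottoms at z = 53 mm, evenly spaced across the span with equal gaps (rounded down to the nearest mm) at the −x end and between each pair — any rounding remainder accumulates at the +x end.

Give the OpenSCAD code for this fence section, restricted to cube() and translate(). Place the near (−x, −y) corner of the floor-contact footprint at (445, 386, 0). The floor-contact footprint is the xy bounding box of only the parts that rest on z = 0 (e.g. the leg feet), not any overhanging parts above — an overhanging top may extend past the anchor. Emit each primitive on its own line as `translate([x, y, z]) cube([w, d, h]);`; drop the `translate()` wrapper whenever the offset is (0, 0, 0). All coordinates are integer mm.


translate([445, 386, 0]) cube([92, 92, 1288]);
translate([2301, 386, 0]) cube([92, 92, 1288]);
translate([537, 386, 164]) cube([1764, 92, 74]);
translate([537, 386, 1031]) cube([1764, 92, 74]);
translate([692, 478, 53]) cube([74, 24, 1246]);
translate([921, 478, 53]) cube([74, 24, 1246]);
translate([1150, 478, 53]) cube([74, 24, 1246]);
translate([1379, 478, 53]) cube([74, 24, 1246]);
translate([1608, 478, 53]) cube([74, 24, 1246]);
translate([1837, 478, 53]) cube([74, 24, 1246]);
translate([2066, 478, 53]) cube([74, 24, 1246]);


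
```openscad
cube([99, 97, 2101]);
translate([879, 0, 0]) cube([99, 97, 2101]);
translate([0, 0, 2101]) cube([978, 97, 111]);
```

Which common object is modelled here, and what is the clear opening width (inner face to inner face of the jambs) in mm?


A door frame. The clear opening width is 780 mm.

Two 2101 mm tall posts with a header on top — a door frame. The left jamb is 99 mm wide at x = 0; the right jamb starts at x = 879. The clear opening is 879 − 99 = 780 mm.


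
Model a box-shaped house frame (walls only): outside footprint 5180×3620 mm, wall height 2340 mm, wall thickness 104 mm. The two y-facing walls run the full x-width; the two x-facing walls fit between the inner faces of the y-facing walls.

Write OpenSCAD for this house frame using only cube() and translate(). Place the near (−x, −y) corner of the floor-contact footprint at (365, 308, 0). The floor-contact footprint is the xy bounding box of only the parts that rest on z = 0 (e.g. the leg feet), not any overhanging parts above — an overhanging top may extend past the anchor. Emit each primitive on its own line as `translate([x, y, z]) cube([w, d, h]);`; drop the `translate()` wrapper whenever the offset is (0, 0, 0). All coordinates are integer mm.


translate([365, 308, 0]) cube([5180, 104, 2340]);
translate([365, 3824, 0]) cube([5180, 104, 2340]);
translate([365, 412, 0]) cube([104, 3412, 2340]);
translate([5441, 412, 0]) cube([104, 3412, 2340]);


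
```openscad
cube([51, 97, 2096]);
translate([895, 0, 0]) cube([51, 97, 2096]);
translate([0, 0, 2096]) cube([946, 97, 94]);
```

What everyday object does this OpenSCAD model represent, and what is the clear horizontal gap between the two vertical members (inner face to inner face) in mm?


A door frame. The clear opening width is 844 mm.

Two 2096 mm tall posts with a header on top — a door frame. The left jamb is 51 mm wide at x = 0; the right jamb starts at x = 895. The clear opening is 895 − 51 = 844 mm.


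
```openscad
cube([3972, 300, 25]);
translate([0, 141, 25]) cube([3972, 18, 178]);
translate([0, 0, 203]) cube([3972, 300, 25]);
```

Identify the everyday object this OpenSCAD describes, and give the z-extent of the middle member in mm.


An I-beam. The web height is 178 mm.

Two wide flanges with a thin centred web — an I-beam. Overall 228 mm minus two 25 mm flanges gives a web of 228 − 2·25 = 178 mm.


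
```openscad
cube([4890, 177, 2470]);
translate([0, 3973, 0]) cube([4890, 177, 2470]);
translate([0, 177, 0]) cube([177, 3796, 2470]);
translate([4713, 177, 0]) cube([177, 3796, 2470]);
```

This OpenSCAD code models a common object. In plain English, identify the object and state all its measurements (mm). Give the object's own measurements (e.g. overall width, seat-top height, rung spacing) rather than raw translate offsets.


The wall frame of a small rectangular building: four walls, each 2470 mm tall and 177 mm thick, enclosing a footprint 4890 mm (x) by 4150 mm (y) outside-to-outside, with no floor or roof. The front and back walls (the −y and +y sides) span the full width; the two side walls fit between them.


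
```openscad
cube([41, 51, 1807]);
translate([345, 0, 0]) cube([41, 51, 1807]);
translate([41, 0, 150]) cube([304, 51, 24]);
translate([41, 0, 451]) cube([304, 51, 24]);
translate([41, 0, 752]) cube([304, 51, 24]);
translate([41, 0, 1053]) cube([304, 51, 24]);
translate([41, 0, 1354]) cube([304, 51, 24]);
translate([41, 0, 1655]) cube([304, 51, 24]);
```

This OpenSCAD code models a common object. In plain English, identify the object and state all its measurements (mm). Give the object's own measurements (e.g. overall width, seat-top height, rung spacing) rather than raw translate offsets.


A straight ladder. Two 41×51 mm vertical rails, 1807 mm tall, stand 386 mm apart (outside-to-outside) with their front faces coplanar on the −y side. 6 rungs, each 51 mm deep and 24 mm tall, span between the inner faces of the rails, front faces flush with the rails. The lowest rung's underside is at z = 150 mm and rungs are spaced 301 mm apart (underside to underside).
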